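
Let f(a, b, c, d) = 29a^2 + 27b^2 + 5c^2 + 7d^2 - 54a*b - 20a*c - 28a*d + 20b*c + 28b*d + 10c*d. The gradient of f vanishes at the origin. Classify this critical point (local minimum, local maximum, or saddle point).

The Hessian at the origin is H = [[58, -54, -20, -28], [-54, 54, 20, 28], [-20, 20, 10, 10], [-28, 28, 10, 14]].
Symmetric row and column elimination reduces H to a congruent diagonal form with pivots 58, 108/29, 70/27, -4/7.
That gives 3 positive, 1 negative pivots.
H is indefinite, so the origin is a saddle point.

saddle point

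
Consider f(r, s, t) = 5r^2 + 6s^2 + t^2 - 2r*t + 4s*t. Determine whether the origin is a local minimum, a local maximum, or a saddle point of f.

local minimum

The Hessian at the origin is H = [[10, 0, -2], [0, 12, 4], [-2, 4, 2]].
Symmetric row and column elimination reduces H to a congruent diagonal form with pivots 10, 12, 4/15.
That gives 3 positive pivots.
H is positive definite, so the origin is a strict local minimum.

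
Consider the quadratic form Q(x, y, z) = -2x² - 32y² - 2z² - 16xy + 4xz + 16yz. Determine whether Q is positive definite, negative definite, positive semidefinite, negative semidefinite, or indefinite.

The associated matrix is A = [[-2, -8, 2], [-8, -32, 8], [2, 8, -2]].
Symmetric row and column elimination reduces A to a congruent diagonal form with pivots -2, 0, 0.
That gives 1 negative, 2 zero pivots.
Hence Q is negative semidefinite.

negative semidefinite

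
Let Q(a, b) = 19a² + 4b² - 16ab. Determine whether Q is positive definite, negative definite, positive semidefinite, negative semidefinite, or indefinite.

Write A = [[19, -8], [-8, 4]].
Row-reducing A symmetrically gives the diagonal entries 19, 12/19.
So there are 2 positive pivots.
Hence Q is positive definite.

positive definite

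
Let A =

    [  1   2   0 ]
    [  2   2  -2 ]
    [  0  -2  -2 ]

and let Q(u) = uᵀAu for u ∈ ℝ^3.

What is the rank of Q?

Symmetric row and column elimination reduces A to a congruent diagonal form with pivots 1, -2, 0.
That gives 1 positive, 1 negative, 1 zero pivots.
The rank is the number of nonzero pivots: 2.

2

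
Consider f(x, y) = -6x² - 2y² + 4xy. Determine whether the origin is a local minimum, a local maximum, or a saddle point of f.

local maximum

The Hessian at the origin is H = [[-12, 4], [4, -4]].
det H = -12·-4 − (4)² = 32 > 0 and H[1,1] = -12 < 0, so H is negative definite.
Therefore the origin is a local maximum.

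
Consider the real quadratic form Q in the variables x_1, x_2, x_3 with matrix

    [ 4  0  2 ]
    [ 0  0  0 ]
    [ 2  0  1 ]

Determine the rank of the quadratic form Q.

Applying the same elementary operations to the rows and columns of A produces a congruent diagonal matrix with entries 4, 0, 0.
So there are 1 positive, 2 zero pivots.
The rank is the number of nonzero pivots: 1.

1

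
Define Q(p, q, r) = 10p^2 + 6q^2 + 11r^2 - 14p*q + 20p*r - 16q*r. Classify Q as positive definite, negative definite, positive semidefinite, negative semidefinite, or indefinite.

positive definite

The symmetric matrix of Q is A = [[10, -7, 10], [-7, 6, -8], [10, -8, 11]].
Leading principal minors: Δ_1 = 10, Δ_2 = 11, Δ_3 = 1.
All leading principal minors are positive, so by Sylvester's criterion Q is positive definite.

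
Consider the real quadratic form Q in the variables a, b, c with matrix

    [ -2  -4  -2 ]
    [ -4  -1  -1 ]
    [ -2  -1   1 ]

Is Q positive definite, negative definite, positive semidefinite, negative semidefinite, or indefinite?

Row-reducing A symmetrically gives the diagonal entries -2, 7, 12/7.
So there are 2 positive, 1 negative pivots.
Hence Q is indefinite.

indefinite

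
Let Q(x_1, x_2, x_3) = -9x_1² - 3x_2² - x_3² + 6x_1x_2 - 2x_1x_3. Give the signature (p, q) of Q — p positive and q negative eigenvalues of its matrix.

The symmetric matrix is A = [[-9, 3, -1], [3, -3, 0], [-1, 0, -1]].
Symmetric row and column elimination reduces A to a congruent diagonal form with pivots -9, -2, -5/6.
So there are 3 negative pivots.

(0, 3)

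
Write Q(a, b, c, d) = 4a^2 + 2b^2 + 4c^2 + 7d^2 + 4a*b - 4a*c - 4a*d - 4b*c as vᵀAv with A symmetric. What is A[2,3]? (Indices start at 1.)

The coefficient of b·c in Q is -4. For a symmetric A this equals A[2,3] + A[3,2] = 2·A[2,3].
So A[2,3] = -4/2 = -2.

-2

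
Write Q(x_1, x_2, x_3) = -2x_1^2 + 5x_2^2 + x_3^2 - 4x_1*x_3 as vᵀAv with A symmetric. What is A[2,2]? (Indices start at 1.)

The coefficient of x_2^2 in Q is 5, and that is exactly A[2,2].

5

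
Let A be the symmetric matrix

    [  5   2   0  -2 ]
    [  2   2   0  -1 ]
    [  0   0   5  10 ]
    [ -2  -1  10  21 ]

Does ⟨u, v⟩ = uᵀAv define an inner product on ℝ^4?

yes

Row-reducing A symmetrically gives the diagonal entries 5, 6/5, 5, 1/6.
That gives 4 positive pivots.
Hence Q is positive definite.
⟨·,·⟩ is an inner product exactly when A is positive definite.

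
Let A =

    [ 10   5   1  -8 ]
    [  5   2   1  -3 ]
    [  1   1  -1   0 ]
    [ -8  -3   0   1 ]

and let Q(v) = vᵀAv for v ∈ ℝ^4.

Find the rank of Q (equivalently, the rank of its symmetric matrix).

4

Applying the same elementary operations to the rows and columns of A produces a congruent diagonal matrix with entries 10, -1/2, -3/5, 2.
So there are 2 positive, 2 negative pivots.
The rank is the number of nonzero pivots: 4.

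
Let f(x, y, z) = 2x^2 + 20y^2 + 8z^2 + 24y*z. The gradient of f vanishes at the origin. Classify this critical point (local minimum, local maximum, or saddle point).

The Hessian at the origin is H = [[4, 0, 0], [0, 40, 24], [0, 24, 16]].
Congruent diagonalization of H (simultaneous row and column reduction) yields pivots 4, 40, 8/5.
Counting signs: 3 positive.
H is positive definite, so the origin is a strict local minimum.

local minimum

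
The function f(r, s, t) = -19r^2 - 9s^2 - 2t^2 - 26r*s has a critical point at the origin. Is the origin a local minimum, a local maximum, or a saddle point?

local maximum

The Hessian at the origin is H = [[-38, -26, 0], [-26, -18, 0], [0, 0, -4]].
Row-reducing H symmetrically gives the diagonal entries -38, -4/19, -4.
So there are 3 negative pivots.
H is negative definite, so the origin is a strict local maximum.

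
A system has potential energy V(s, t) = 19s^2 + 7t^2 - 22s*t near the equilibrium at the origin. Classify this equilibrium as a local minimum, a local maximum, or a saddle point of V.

The Hessian at the origin is H = [[38, -22], [-22, 14]].
det H = 38·14 − (-22)² = 48 > 0 and H[1,1] = 38 > 0, so H is positive definite.
Therefore the origin is a local minimum.

local minimum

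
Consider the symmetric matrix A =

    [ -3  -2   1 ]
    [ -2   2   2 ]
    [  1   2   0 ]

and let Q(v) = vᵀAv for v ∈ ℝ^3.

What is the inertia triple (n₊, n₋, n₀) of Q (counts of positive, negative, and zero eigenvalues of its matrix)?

Congruent diagonalization of A (simultaneous row and column reduction) yields pivots -3, 10/3, -1/5.
That gives 1 positive, 2 negative pivots.

(1, 2, 0)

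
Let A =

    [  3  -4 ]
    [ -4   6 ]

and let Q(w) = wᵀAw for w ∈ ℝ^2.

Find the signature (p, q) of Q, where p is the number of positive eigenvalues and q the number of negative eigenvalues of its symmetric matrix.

Applying the same elementary operations to the rows and columns of A produces a congruent diagonal matrix with entries 3, 2/3.
Counting signs: 2 positive.

(2, 0)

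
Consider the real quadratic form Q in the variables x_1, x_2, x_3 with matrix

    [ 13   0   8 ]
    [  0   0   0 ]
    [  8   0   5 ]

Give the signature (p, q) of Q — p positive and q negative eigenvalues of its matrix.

(2, 0)

Symmetric row and column elimination reduces A to a congruent diagonal form with pivots 13, 0, 1/13.
Counting signs: 2 positive, 1 zero.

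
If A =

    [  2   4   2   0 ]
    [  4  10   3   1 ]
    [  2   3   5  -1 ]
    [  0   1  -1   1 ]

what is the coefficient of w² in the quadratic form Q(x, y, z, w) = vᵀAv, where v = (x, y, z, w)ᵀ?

1

The coefficient of w² is the diagonal entry A[4,4] = 1.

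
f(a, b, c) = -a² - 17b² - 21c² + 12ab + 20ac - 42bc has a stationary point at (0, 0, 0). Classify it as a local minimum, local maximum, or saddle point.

saddle point

The Hessian at the origin is H = [[-2, 12, 20], [12, -34, -42], [20, -42, -42]].
Symmetric row and column elimination reduces H to a congruent diagonal form with pivots -2, 38, -40/19.
That gives 1 positive, 2 negative pivots.
H is indefinite, so the origin is a saddle point.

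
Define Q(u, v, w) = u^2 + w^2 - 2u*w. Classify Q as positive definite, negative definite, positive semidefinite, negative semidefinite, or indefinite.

positive semidefinite

Write A = [[1, 0, -1], [0, 0, 0], [-1, 0, 1]].
Congruent diagonalization of A (simultaneous row and column reduction) yields pivots 1, 0, 0.
So there are 1 positive, 2 zero pivots.
Hence Q is positive semidefinite.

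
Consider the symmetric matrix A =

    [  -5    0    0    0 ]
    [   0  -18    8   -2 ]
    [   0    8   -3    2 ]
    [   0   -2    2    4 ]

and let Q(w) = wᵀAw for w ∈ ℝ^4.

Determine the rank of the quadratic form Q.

4

Symmetric row and column elimination reduces A to a congruent diagonal form with pivots -5, -18, 5/9, 2.
So there are 2 positive, 2 negative pivots.
The rank is the number of nonzero pivots: 4.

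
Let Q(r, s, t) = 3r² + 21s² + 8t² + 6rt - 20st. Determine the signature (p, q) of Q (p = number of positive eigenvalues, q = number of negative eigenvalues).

The symmetric matrix is A = [[3, 0, 3], [0, 21, -10], [3, -10, 8]].
Row-reducing A symmetrically gives the diagonal entries 3, 21, 5/21.
So there are 3 positive pivots.

(3, 0)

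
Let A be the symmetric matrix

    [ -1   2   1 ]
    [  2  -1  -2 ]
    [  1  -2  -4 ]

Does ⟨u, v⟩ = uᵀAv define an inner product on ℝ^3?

An LDLᵀ factorisation of A has diagonal entries -1, 3, -3.
So there are 1 positive, 2 negative pivots.
Hence Q is indefinite.
⟨·,·⟩ is an inner product exactly when A is positive definite.

no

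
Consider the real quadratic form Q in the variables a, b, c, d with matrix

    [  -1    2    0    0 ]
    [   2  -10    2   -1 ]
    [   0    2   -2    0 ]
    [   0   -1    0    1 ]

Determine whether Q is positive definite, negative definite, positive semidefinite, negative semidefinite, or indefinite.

indefinite

Row-reducing A symmetrically gives the diagonal entries -1, -6, -4/3, 5/4.
Counting signs: 1 positive, 3 negative.
Hence Q is indefinite.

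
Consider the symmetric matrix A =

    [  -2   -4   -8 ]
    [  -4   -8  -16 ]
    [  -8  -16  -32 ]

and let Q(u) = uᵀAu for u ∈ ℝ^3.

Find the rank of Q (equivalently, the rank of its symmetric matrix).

Congruent diagonalization of A (simultaneous row and column reduction) yields pivots -2, 0, 0.
That gives 1 negative, 2 zero pivots.
The rank is the number of nonzero pivots: 1.

1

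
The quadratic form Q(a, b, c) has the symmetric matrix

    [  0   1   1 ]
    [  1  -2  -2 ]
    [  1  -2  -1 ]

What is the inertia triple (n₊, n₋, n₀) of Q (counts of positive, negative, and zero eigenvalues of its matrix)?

By Sylvester's law of inertia any congruent diagonalization of A has 2 positive, 1 negative and 0 zero entries.

(2, 1, 0)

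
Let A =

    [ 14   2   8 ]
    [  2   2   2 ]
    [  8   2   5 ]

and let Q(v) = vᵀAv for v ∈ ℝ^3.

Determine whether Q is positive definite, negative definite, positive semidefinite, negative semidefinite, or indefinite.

positive semidefinite

Symmetric row and column elimination reduces A to a congruent diagonal form with pivots 14, 12/7, 0.
So there are 2 positive, 1 zero pivots.
Hence Q is positive semidefinite.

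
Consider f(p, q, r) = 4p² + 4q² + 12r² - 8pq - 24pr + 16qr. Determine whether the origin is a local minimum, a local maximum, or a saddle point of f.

The Hessian at the origin is H = [[8, -8, -24], [-8, 8, 16], [-24, 16, 24]].
H is indefinite, so the origin is a saddle point.

saddle point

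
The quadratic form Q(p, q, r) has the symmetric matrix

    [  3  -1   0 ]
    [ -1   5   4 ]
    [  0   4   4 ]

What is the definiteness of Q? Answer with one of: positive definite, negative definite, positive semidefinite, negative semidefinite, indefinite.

Leading principal minors: Δ_1 = 3, Δ_2 = 14, Δ_3 = 8.
All leading principal minors are positive, so by Sylvester's criterion Q is positive definite.

positive definite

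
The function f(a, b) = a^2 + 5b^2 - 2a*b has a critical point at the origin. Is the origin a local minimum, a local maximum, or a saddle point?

local minimum

The Hessian at the origin is H = [[2, -2], [-2, 10]].
det H = 2·10 − (-2)² = 16 > 0 and H[1,1] = 2 > 0, so H is positive definite.
Therefore the origin is a local minimum.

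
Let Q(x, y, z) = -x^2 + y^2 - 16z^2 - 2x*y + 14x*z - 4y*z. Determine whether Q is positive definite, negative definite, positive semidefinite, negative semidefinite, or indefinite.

Write A = [[-1, -1, 7], [-1, 1, -2], [7, -2, -16]].
An LDLᵀ factorisation of A has diagonal entries -1, 2, -15/2.
That gives 1 positive, 2 negative pivots.
Hence Q is indefinite.

indefinite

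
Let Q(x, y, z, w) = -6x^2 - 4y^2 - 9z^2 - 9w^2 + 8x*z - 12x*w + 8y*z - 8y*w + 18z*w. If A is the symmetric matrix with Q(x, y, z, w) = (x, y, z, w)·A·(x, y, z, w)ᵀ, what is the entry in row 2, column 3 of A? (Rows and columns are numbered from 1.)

4

The coefficient of y·z in Q is 8. For a symmetric A this equals A[2,3] + A[3,2] = 2·A[2,3].
So A[2,3] = 8/2 = 4.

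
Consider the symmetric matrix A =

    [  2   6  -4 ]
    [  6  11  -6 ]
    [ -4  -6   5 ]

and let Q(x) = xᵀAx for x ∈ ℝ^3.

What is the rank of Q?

An LDLᵀ factorisation of A has diagonal entries 2, -7, 15/7.
Counting signs: 2 positive, 1 negative.
The rank is the number of nonzero pivots: 3.

3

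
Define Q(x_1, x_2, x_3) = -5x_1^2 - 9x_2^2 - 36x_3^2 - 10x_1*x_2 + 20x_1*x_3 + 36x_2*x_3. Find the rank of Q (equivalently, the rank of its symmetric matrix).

The associated matrix is A = [[-5, -5, 10], [-5, -9, 18], [10, 18, -36]].
Row-reducing A symmetrically gives the diagonal entries -5, -4, 0.
That gives 2 negative, 1 zero pivots.
The rank is the number of nonzero pivots: 2.

2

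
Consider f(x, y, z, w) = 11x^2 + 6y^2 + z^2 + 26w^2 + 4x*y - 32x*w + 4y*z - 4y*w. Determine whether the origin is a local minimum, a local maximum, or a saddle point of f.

The Hessian at the origin is H = [[22, 4, 0, -32], [4, 12, 4, -4], [0, 4, 2, 0], [-32, -4, 0, 52]].
An LDLᵀ factorisation of H has diagonal entries 22, 124/11, 18/31, 40/9.
That gives 4 positive pivots.
H is positive definite, so the origin is a strict local minimum.

local minimum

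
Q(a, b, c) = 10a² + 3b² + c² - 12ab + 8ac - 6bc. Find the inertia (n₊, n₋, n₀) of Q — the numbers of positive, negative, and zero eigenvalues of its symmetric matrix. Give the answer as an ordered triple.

The associated matrix is A = [[10, -6, 4], [-6, 3, -3], [4, -3, 1]].
Congruent diagonalization of A (simultaneous row and column reduction) yields pivots 10, -3/5, 0.
Counting signs: 1 positive, 1 negative, 1 zero.

(1, 1, 1)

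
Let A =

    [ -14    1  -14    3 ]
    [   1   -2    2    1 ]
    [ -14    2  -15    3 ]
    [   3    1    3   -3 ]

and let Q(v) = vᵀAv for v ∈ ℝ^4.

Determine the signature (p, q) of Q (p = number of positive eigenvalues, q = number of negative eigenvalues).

(0, 4)

Applying the same elementary operations to the rows and columns of A produces a congruent diagonal matrix with entries -14, -27/14, -13/27, -10/13.
That gives 4 negative pivots.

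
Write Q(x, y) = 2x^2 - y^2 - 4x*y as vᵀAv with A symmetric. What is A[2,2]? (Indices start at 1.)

-1

The coefficient of y^2 in Q is -1, and that is exactly A[2,2].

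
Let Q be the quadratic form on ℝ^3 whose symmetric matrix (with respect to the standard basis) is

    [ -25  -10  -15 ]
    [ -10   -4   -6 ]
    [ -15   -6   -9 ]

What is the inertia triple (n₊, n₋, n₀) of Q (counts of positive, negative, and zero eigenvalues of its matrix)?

(0, 1, 2)

Row-reducing A symmetrically gives the diagonal entries -25, 0, 0.
Counting signs: 1 negative, 2 zero.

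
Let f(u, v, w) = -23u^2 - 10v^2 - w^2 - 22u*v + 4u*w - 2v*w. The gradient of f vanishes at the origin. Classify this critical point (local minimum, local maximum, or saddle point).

local maximum

The Hessian at the origin is H = [[-46, -22, 4], [-22, -20, -2], [4, -2, -2]].
Symmetric row and column elimination reduces H to a congruent diagonal form with pivots -46, -218/23, -4/109.
Counting signs: 3 negative.
H is negative definite, so the origin is a strict local maximum.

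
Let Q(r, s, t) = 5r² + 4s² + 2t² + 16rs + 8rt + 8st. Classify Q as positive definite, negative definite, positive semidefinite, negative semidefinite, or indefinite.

indefinite

The associated matrix is A = [[5, 8, 4], [8, 4, 4], [4, 4, 2]].
An LDLᵀ factorisation of A has diagonal entries 5, -44/5, -6/11.
Counting signs: 1 positive, 2 negative.
Hence Q is indefinite.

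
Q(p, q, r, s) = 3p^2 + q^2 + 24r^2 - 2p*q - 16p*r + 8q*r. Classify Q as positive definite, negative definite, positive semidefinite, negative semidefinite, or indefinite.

positive semidefinite

The symmetric matrix is A = [[3, -1, -8, 0], [-1, 1, 4, 0], [-8, 4, 24, 0], [0, 0, 0, 0]].
Applying the same elementary operations to the rows and columns of A produces a congruent diagonal matrix with entries 3, 2/3, 0, 0.
So there are 2 positive, 2 zero pivots.
Hence Q is positive semidefinite.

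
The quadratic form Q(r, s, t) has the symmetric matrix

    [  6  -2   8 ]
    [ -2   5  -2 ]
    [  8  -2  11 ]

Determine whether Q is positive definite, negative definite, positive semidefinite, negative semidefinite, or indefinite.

Row-reducing A symmetrically gives the diagonal entries 6, 13/3, 3/13.
Counting signs: 3 positive.
Hence Q is positive definite.

positive definite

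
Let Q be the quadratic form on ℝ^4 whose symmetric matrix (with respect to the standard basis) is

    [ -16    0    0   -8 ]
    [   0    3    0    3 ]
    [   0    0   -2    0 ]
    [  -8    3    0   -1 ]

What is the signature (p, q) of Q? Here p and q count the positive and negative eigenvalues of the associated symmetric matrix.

(1, 2)

Applying the same elementary operations to the rows and columns of A produces a congruent diagonal matrix with entries -16, 3, -2, 0.
That gives 1 positive, 2 negative, 1 zero pivots.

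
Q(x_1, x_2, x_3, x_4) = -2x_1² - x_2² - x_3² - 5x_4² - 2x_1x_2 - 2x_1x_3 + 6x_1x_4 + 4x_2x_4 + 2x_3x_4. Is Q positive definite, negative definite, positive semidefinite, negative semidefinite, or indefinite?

The associated matrix is A = [[-2, -1, -1, 3], [-1, -1, 0, 2], [-1, 0, -1, 1], [3, 2, 1, -5]].
Row-reducing A symmetrically gives the diagonal entries -2, -1/2, 0, 0.
That gives 2 negative, 2 zero pivots.
Hence Q is negative semidefinite.

negative semidefinite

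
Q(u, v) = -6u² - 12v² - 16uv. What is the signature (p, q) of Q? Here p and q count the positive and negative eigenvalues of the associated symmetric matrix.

(0, 2)

Write A = [[-6, -8], [-8, -12]].
Congruent diagonalization of A (simultaneous row and column reduction) yields pivots -6, -4/3.
So there are 2 negative pivots.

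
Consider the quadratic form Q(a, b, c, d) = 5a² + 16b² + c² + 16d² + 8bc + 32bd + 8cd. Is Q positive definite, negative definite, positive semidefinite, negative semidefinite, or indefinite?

Write A = [[5, 0, 0, 0], [0, 16, 4, 16], [0, 4, 1, 4], [0, 16, 4, 16]].
Applying the same elementary operations to the rows and columns of A produces a congruent diagonal matrix with entries 5, 16, 0, 0.
Counting signs: 2 positive, 2 zero.
Hence Q is positive semidefinite.

positive semidefinite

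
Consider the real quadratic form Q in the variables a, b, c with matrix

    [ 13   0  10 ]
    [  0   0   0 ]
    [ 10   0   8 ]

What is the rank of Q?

2

Applying the same elementary operations to the rows and columns of A produces a congruent diagonal matrix with entries 13, 0, 4/13.
Counting signs: 2 positive, 1 zero.
The rank is the number of nonzero pivots: 2.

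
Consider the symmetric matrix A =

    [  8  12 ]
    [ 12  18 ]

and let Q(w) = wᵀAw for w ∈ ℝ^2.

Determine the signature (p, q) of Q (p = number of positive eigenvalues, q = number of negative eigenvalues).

Symmetric row and column elimination reduces A to a congruent diagonal form with pivots 8, 0.
So there are 1 positive, 1 zero pivots.

(1, 0)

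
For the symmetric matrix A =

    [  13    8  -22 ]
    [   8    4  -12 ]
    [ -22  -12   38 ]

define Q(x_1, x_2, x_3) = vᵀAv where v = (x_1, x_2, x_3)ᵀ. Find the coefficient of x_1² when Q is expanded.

The coefficient of x_1² is the diagonal entry A[1,1] = 13.

13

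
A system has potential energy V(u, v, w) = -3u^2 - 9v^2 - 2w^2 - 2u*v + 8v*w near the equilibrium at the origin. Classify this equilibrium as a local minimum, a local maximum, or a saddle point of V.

local maximum

The Hessian at the origin is H = [[-6, -2, 0], [-2, -18, 8], [0, 8, -4]].
Symmetric row and column elimination reduces H to a congruent diagonal form with pivots -6, -52/3, -4/13.
So there are 3 negative pivots.
H is negative definite, so the origin is a strict local maximum.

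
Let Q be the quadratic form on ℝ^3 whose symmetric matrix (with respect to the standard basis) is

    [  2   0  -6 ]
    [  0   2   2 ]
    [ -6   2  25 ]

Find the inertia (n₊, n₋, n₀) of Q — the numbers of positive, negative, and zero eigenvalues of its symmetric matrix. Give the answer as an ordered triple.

(3, 0, 0)

Row-reducing A symmetrically gives the diagonal entries 2, 2, 5.
Counting signs: 3 positive.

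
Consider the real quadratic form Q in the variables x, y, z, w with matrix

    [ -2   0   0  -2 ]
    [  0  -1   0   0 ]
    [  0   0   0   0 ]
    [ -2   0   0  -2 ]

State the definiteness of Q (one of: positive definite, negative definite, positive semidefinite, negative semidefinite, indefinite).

Congruent diagonalization of A (simultaneous row and column reduction) yields pivots -2, -1, 0, 0.
So there are 2 negative, 2 zero pivots.
Hence Q is negative semidefinite.

negative semidefinite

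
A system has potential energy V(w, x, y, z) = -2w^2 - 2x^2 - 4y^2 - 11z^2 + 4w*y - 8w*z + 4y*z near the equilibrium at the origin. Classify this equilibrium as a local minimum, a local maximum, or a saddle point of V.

local maximum

The Hessian at the origin is H = [[-4, 0, 4, -8], [0, -4, 0, 0], [4, 0, -8, 4], [-8, 0, 4, -22]].
Symmetric row and column elimination reduces H to a congruent diagonal form with pivots -4, -4, -4, -2.
So there are 4 negative pivots.
H is negative definite, so the origin is a strict local maximum.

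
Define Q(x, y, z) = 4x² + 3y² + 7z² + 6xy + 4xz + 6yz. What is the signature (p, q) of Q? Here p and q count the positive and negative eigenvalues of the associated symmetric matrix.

The symmetric matrix is A = [[4, 3, 2], [3, 3, 3], [2, 3, 7]].
Row-reducing A symmetrically gives the diagonal entries 4, 3/4, 3.
That gives 3 positive pivots.

(3, 0)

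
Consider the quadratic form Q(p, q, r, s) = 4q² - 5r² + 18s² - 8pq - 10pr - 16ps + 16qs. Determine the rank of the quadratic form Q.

4

The symmetric matrix is A = [[0, -4, -5, -8], [-4, 4, 0, 8], [-5, 0, -5, 0], [-8, 8, 0, 18]].
Row reduction of A gives 4 nonzero rows, so rank A = 4.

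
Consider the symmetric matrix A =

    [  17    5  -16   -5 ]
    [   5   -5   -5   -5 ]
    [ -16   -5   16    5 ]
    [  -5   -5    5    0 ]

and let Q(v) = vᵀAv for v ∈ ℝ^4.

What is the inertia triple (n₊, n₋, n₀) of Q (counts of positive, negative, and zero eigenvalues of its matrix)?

Symmetric row and column elimination reduces A to a congruent diagonal form with pivots 17, -110/17, 21/22, 5/21.
That gives 3 positive, 1 negative pivots.

(3, 1, 0)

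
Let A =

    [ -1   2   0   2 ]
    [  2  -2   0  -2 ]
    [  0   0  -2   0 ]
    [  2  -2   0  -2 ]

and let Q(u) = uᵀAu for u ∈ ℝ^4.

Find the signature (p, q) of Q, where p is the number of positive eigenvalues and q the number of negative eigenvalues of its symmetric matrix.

Symmetric row and column elimination reduces A to a congruent diagonal form with pivots -1, 2, -2, 0.
So there are 1 positive, 2 negative, 1 zero pivots.

(1, 2)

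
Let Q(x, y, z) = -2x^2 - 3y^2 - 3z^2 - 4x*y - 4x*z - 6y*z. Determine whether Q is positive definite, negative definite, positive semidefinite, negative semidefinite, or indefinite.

negative semidefinite

The associated matrix is A = [[-2, -2, -2], [-2, -3, -3], [-2, -3, -3]].
Symmetric row and column elimination reduces A to a congruent diagonal form with pivots -2, -1, 0.
Counting signs: 2 negative, 1 zero.
Hence Q is negative semidefinite.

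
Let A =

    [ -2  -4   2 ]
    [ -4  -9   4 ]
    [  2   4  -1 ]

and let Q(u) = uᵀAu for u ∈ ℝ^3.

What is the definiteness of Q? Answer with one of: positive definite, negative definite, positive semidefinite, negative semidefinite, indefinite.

indefinite

An LDLᵀ factorisation of A has diagonal entries -2, -1, 1.
That gives 1 positive, 2 negative pivots.
Hence Q is indefinite.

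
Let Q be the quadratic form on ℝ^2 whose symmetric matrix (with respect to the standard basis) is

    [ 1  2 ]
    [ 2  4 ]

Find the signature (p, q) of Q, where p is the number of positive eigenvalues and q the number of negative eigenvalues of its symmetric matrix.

Row-reducing A symmetrically gives the diagonal entries 1, 0.
That gives 1 positive, 1 zero pivots.

(1, 0)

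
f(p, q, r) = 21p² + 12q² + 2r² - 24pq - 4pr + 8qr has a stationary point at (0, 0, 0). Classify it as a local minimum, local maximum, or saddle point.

The Hessian at the origin is H = [[42, -24, -4], [-24, 24, 8], [-4, 8, 4]].
Congruent diagonalization of H (simultaneous row and column reduction) yields pivots 42, 72/7, 4/9.
Counting signs: 3 positive.
H is positive definite, so the origin is a strict local minimum.

local minimum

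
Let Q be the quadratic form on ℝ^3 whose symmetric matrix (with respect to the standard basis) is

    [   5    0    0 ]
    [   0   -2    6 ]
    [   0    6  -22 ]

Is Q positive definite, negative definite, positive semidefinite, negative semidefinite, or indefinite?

indefinite

Applying the same elementary operations to the rows and columns of A produces a congruent diagonal matrix with entries 5, -2, -4.
That gives 1 positive, 2 negative pivots.
Hence Q is indefinite.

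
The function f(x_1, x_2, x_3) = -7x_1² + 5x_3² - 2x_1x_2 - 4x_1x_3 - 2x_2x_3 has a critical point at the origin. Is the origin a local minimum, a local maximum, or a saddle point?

saddle point

The Hessian at the origin is H = [[-14, -2, -4], [-2, 0, -2], [-4, -2, 10]].
Symmetric row and column elimination reduces H to a congruent diagonal form with pivots -14, 2/7, 4.
That gives 2 positive, 1 negative pivots.
H is indefinite, so the origin is a saddle point.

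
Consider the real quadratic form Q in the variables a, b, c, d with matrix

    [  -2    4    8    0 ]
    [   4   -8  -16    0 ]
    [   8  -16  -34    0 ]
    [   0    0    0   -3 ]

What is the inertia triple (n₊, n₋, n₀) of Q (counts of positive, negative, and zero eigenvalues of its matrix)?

(0, 3, 1)

Applying the same elementary operations to the rows and columns of A produces a congruent diagonal matrix with entries -2, 0, -2, -3.
Counting signs: 3 negative, 1 zero.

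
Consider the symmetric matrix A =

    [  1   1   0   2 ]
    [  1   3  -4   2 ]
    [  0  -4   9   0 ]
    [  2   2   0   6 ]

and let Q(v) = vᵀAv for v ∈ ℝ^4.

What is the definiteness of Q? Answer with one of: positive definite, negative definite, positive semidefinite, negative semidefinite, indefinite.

An LDLᵀ factorisation of A has diagonal entries 1, 2, 1, 2.
So there are 4 positive pivots.
Hence Q is positive definite.

positive definite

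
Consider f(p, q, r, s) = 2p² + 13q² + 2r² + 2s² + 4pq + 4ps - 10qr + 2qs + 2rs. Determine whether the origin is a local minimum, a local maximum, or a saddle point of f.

saddle point

The Hessian at the origin is H = [[4, 4, 0, 4], [4, 26, -10, 2], [0, -10, 4, 2], [4, 2, 2, 4]].
Row-reducing H symmetrically gives the diagonal entries 4, 22, -6/11, 2.
That gives 3 positive, 1 negative pivots.
H is indefinite, so the origin is a saddle point.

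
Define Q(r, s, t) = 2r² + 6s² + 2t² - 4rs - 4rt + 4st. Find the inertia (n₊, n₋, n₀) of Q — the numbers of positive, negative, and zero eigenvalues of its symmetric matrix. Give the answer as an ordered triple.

Write A = [[2, -2, -2], [-2, 6, 2], [-2, 2, 2]].
Row-reducing A symmetrically gives the diagonal entries 2, 4, 0.
So there are 2 positive, 1 zero pivots.

(2, 0, 1)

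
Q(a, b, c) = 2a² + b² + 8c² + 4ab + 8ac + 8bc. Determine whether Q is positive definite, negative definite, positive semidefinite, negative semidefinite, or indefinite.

The symmetric matrix is A = [[2, 2, 4], [2, 1, 4], [4, 4, 8]].
Symmetric row and column elimination reduces A to a congruent diagonal form with pivots 2, -1, 0.
So there are 1 positive, 1 negative, 1 zero pivots.
Hence Q is indefinite.

indefinite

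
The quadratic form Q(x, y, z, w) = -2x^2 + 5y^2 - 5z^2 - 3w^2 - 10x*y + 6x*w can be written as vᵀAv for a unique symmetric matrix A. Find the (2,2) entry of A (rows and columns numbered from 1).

5

The coefficient of y^2 in Q is 5, and that is exactly A[2,2].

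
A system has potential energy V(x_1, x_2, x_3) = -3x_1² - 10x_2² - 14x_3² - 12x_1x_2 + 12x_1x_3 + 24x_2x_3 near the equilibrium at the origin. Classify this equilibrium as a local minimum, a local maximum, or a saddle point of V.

saddle point

The Hessian at the origin is H = [[-6, -12, 12], [-12, -20, 24], [12, 24, -28]].
Applying the same elementary operations to the rows and columns of H produces a congruent diagonal matrix with entries -6, 4, -4.
That gives 1 positive, 2 negative pivots.
H is indefinite, so the origin is a saddle point.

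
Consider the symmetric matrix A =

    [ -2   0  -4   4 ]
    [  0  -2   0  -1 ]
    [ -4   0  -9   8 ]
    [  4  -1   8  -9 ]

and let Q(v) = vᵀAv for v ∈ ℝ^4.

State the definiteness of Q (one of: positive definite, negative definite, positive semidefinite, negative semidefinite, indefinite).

Row-reducing A symmetrically gives the diagonal entries -2, -2, -1, -1/2.
That gives 4 negative pivots.
Hence Q is negative definite.

negative definite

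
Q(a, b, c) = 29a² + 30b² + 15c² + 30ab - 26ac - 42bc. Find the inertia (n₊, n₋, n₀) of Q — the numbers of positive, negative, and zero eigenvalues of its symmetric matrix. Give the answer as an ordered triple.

Write A = [[29, 15, -13], [15, 30, -21], [-13, -21, 15]].
Applying the same elementary operations to the rows and columns of A produces a congruent diagonal matrix with entries 29, 645/29, 2/215.
Counting signs: 3 positive.

(3, 0, 0)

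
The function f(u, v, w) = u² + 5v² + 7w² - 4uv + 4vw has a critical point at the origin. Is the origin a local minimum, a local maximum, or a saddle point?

The Hessian at the origin is H = [[2, -4, 0], [-4, 10, 4], [0, 4, 14]].
Symmetric row and column elimination reduces H to a congruent diagonal form with pivots 2, 2, 6.
That gives 3 positive pivots.
H is positive definite, so the origin is a strict local minimum.

local minimum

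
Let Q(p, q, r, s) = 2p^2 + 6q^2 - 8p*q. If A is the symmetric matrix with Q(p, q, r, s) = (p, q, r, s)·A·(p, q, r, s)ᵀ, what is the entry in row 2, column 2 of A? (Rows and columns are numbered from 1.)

6

The coefficient of q^2 in Q is 6, and that is exactly A[2,2].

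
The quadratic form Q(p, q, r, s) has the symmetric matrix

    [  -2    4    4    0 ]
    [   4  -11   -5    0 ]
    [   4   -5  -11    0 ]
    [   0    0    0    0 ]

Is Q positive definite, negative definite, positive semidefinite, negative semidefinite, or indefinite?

Row-reducing A symmetrically gives the diagonal entries -2, -3, 0, 0.
So there are 2 negative, 2 zero pivots.
Hence Q is negative semidefinite.

negative semidefinite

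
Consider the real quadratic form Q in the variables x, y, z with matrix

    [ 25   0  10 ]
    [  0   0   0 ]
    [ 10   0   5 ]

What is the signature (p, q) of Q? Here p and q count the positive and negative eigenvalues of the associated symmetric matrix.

Symmetric row and column elimination reduces A to a congruent diagonal form with pivots 25, 0, 1.
That gives 2 positive, 1 zero pivots.

(2, 0)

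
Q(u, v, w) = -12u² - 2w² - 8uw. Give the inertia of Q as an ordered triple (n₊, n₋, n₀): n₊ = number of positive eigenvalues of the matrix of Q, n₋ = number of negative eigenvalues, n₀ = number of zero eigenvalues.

(0, 2, 1)

The symmetric matrix is A = [[-12, 0, -4], [0, 0, 0], [-4, 0, -2]].
Applying the same elementary operations to the rows and columns of A produces a congruent diagonal matrix with entries -12, 0, -2/3.
So there are 2 negative, 1 zero pivots.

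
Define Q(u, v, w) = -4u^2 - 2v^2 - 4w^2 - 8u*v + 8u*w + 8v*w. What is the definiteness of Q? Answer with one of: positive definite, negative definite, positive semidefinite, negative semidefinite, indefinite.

indefinite

The associated matrix is A = [[-4, -4, 4], [-4, -2, 4], [4, 4, -4]].
Congruent diagonalization of A (simultaneous row and column reduction) yields pivots -4, 2, 0.
That gives 1 positive, 1 negative, 1 zero pivots.
Hence Q is indefinite.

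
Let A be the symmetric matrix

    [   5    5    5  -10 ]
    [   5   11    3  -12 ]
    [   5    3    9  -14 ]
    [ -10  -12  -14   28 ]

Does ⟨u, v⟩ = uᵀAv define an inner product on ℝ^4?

yes

Leading principal minors: Δ_1 = 5, Δ_2 = 30, Δ_3 = 100, Δ_4 = 80.
All leading principal minors are positive, so by Sylvester's criterion Q is positive definite.
⟨·,·⟩ is an inner product exactly when A is positive definite.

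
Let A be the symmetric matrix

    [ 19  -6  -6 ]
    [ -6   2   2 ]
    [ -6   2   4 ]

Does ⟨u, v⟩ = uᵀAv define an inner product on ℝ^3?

Applying the same elementary operations to the rows and columns of A produces a congruent diagonal matrix with entries 19, 2/19, 2.
So there are 3 positive pivots.
Hence Q is positive definite.
⟨·,·⟩ is an inner product exactly when A is positive definite.

yes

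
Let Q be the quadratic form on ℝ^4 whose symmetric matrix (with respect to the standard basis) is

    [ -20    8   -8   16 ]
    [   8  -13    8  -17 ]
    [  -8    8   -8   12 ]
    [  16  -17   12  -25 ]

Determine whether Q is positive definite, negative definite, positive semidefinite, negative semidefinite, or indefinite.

Leading principal minors: Δ_1 = -20, Δ_2 = 196, Δ_3 = -480, Δ_4 = 320.
The signs alternate starting with Δ_1 < 0, so by Sylvester's criterion Q is negative definite.

negative definite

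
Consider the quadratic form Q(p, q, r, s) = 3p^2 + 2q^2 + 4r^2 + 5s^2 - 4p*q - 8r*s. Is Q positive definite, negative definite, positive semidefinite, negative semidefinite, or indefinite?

The symmetric matrix of Q is A = [[3, -2, 0, 0], [-2, 2, 0, 0], [0, 0, 4, -4], [0, 0, -4, 5]].
Leading principal minors: Δ_1 = 3, Δ_2 = 2, Δ_3 = 8, Δ_4 = 8.
All leading principal minors are positive, so by Sylvester's criterion Q is positive definite.

positive definite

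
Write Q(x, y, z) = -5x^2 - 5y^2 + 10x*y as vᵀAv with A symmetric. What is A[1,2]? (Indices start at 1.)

5

The coefficient of x·y in Q is 10. For a symmetric A this equals A[1,2] + A[2,1] = 2·A[1,2].
So A[1,2] = 10/2 = 5.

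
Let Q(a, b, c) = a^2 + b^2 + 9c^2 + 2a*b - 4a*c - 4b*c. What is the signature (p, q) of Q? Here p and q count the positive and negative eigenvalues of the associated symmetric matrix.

The associated matrix is A = [[1, 1, -2], [1, 1, -2], [-2, -2, 9]].
Symmetric row and column elimination reduces A to a congruent diagonal form with pivots 1, 0, 5.
Counting signs: 2 positive, 1 zero.

(2, 0)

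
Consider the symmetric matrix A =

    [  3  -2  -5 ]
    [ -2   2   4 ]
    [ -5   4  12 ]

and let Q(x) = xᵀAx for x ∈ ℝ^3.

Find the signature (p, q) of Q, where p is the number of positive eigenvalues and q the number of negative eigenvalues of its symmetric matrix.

An LDLᵀ factorisation of A has diagonal entries 3, 2/3, 3.
So there are 3 positive pivots.

(3, 0)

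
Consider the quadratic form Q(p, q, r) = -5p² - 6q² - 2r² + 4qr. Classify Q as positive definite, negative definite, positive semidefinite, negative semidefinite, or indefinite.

negative definite

The associated matrix is A = [[-5, 0, 0], [0, -6, 2], [0, 2, -2]].
Symmetric row and column elimination reduces A to a congruent diagonal form with pivots -5, -6, -4/3.
So there are 3 negative pivots.
Hence Q is negative definite.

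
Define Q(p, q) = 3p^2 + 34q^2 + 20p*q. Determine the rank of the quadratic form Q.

2

Write A = [[3, 10], [10, 34]].
An LDLᵀ factorisation of A has diagonal entries 3, 2/3.
So there are 2 positive pivots.
The rank is the number of nonzero pivots: 2.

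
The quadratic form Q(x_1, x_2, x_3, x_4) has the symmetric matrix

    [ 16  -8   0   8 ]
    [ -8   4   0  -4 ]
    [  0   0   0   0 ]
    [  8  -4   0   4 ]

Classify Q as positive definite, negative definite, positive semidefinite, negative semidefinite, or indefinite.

positive semidefinite

Row-reducing A symmetrically gives the diagonal entries 16, 0, 0, 0.
Counting signs: 1 positive, 3 zero.
Hence Q is positive semidefinite.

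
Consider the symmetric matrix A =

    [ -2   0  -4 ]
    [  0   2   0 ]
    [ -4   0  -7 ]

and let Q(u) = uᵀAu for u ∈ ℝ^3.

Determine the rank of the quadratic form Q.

Applying the same elementary operations to the rows and columns of A produces a congruent diagonal matrix with entries -2, 2, 1.
So there are 2 positive, 1 negative pivots.
The rank is the number of nonzero pivots: 3.

3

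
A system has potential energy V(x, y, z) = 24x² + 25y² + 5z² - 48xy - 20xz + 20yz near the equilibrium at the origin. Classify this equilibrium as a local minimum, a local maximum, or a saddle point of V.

local minimum

The Hessian at the origin is H = [[48, -48, -20], [-48, 50, 20], [-20, 20, 10]].
An LDLᵀ factorisation of H has diagonal entries 48, 2, 5/3.
Counting signs: 3 positive.
H is positive definite, so the origin is a strict local minimum.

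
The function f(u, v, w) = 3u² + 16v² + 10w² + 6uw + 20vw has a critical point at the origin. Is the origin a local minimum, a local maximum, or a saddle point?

The Hessian at the origin is H = [[6, 0, 6], [0, 32, 20], [6, 20, 20]].
Applying the same elementary operations to the rows and columns of H produces a congruent diagonal matrix with entries 6, 32, 3/2.
Counting signs: 3 positive.
H is positive definite, so the origin is a strict local minimum.

local minimum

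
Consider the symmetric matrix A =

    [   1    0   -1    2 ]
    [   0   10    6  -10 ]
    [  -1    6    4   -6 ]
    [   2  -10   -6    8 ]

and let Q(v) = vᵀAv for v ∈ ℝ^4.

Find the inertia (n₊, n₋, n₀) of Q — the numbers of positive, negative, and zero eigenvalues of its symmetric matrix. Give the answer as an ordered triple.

Symmetric row and column elimination reduces A to a congruent diagonal form with pivots 1, 10, -3/5, 2/3.
Counting signs: 3 positive, 1 negative.

(3, 1, 0)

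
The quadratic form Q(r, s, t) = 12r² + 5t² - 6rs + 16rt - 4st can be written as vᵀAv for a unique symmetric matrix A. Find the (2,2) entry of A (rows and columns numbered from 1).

0

The coefficient of s² in Q is 0, and that is exactly A[2,2].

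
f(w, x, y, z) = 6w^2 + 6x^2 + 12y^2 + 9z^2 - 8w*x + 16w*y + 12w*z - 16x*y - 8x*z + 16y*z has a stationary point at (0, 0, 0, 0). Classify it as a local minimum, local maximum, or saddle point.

saddle point

The Hessian at the origin is H = [[12, -8, 16, 12], [-8, 12, -16, -8], [16, -16, 24, 16], [12, -8, 16, 18]].
Symmetric row and column elimination reduces H to a congruent diagonal form with pivots 12, 20/3, -8/5, 6.
Counting signs: 3 positive, 1 negative.
H is indefinite, so the origin is a saddle point.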